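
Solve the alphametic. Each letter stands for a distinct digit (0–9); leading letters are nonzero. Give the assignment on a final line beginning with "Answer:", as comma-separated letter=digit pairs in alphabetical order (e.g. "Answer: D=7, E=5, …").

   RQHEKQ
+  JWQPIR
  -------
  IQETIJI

Step 1. [col 1: Q + R ≡ I (mod 10)] column 1 (Q + R ≡ I (mod 10), carry-in 0) doesn't pin R yet; pick R=6 and continue, so R=6.
Step 2. [col 1: Q + R ≡ I (mod 10)] several values work for Q in column 1 (Q + R ≡ I (mod 10), carry-in 0); try Q=5, so Q=5.
Step 3. [col 1: Q + R ≡ I (mod 10)] from column 1 (Q=5, R=6, carry-in 0, digits 5,6 already taken and all letters distinct): I must equal 1 ⇒ I=1.
Step 4. [col 2: K + I ≡ J (mod 10)] J=9 is one option consistent with column 2 (K + I ≡ J (mod 10), carry-in 1) — take it, so J=9.
Step 5. [col 2: K + I ≡ J (mod 10)] from column 2 (I=1, J=9, carry-in 1, digits 1,5,6,9 already taken and all letters distinct): K must equal 7 ⇒ K=7.
Step 6. [col 3: E + P ≡ I (mod 10)] no forcing yet in column 3 (carry-in 0); P=3 is free and consistent — try it ⇒ P=3.
Step 7. [col 3: E + P ≡ I (mod 10)] in column 3 we have E+P≡I with carry-in 0; given P=3, I=1 and digits 1,3,5,6,7,9 already taken and all letters distinct, that pins E to 8, so E=8.
Step 8. [col 4: H + Q ≡ T (mod 10)] from column 4 (Q=5, carry-in 1, digits 1,3,5,6,7,8,9 already taken and all letters distinct): T must equal 0 ⇒ T=0.
Step 9. [col 4: H + Q ≡ T (mod 10)] column 4 reads H+Q+carry(1)=T with Q=5, T=0; with digits 0,1,3,5,6,7,8,9 already taken and all letters distinct, the only value for H is 4 ⇒ H=4.
Step 10. [col 5: Q + W ≡ E (mod 10)] in column 5 we have Q+W≡E with carry-in 1; given Q=5, E=8 and digits 0,1,3,4,5,6,7,8,9 already taken and all letters distinct, that pins W to 2, so W=2.

Answer: E=8, H=4, I=1, J=9, K=7, P=3, Q=5, R=6, T=0, W=2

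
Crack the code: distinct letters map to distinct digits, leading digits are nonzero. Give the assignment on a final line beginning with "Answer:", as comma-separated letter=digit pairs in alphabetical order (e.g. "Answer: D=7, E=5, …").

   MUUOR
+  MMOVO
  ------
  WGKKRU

Step 1. [col 1: R + O ≡ U (mod 10)] no forcing yet in column 1 (carry-in 0); O=7 is free and consistent — try it. So O=7.
Step 2. [W] the sum has 6 digits but both addends have 5; that extra leading digit W is the final carry, namely 1, so W=1.
Step 3. [col 1: R + O ≡ U (mod 10)] no forcing yet in column 1 (carry-in 0); U=5 is free and consistent — try it, so U=5.
Step 4. [col 1: R + O ≡ U (mod 10)] column 1: given O=7, U=5, carry-in 0, and digits 1,5,7 already taken and all letters distinct, R+O≡U (mod 10) forces R=8, so R=8.
Step 5. [col 2: O + V ≡ R (mod 10)] column 2: given O=7, R=8, carry-in 1, and digits 1,5,7,8 already taken and all letters distinct, O+V≡R (mod 10) forces V=0 ⇒ V=0.
Step 6. [col 3: U + O ≡ K (mod 10)] from column 3 (U=5, O=7, carry-in 0, digits 0,1,5,7,8 already taken and all letters distinct): K must equal 2, so K=2.
Step 7. [col 4: U + M ≡ K (mod 10)] in column 4 we have U+M≡K with carry-in 1; given U=5, K=2 and digits 0,1,2,5,7,8 already taken and all letters distinct, that pins M to 6, so M=6.
Step 8. [col 5: M + M ≡ G (mod 10)] column 5 reads M+M+carry(1)=G with M=6; with digits 0,1,2,5,6,7,8 already taken and all letters distinct, the only value for G is 3. So G=3.

Answer: G=3, K=2, M=6, O=7, R=8, U=5, V=0, W=1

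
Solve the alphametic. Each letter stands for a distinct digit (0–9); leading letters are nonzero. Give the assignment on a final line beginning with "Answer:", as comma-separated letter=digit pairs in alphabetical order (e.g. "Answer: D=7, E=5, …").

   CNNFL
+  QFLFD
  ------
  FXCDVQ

Step 1. [F] the sum has 6 digits but both addends have 5; that extra leading digit F is the final carry, namely 1, so F=1.
Step 2. [col 1: L + D ≡ Q (mod 10)] several values work for L in column 1 (L + D ≡ Q (mod 10), carry-in 0); try L=9, so L=9.
Step 3. [col 1: L + D ≡ Q (mod 10)] column 1 (L + D ≡ Q (mod 10), carry-in 0) doesn't pin Q yet; pick Q=4 and continue. So Q=4.
Step 4. [col 1: L + D ≡ Q (mod 10)] in column 1 we have L+D≡Q with carry-in 0; given L=9, Q=4 and digits 1,4,9 already taken and all letters distinct, that pins D to 5, so D=5.
Step 5. [col 2: F + F ≡ V (mod 10)] from column 2 (F=1, carry-in 1, digits 1,4,5,9 already taken and all letters distinct): V must equal 3. So V=3.
Step 6. [col 3: N + L ≡ D (mod 10)] from column 3 (L=9, D=5, carry-in 0, digits 1,3,4,5,9 already taken and all letters distinct): N must equal 6, so N=6.
Step 7. [col 4: N + F ≡ C (mod 10)] in column 4 we have N+F≡C with carry-in 1; given N=6, F=1 and digits 1,3,4,5,6,9 already taken and all letters distinct, that pins C to 8, so C=8.
Step 8. [col 5: C + Q ≡ X (mod 10)] column 5: given C=8, Q=4, carry-in 0, and digits 1,3,4,5,6,8,9 already taken and all letters distinct, C+Q≡X (mod 10) forces X=2, so X=2.

Answer: C=8, D=5, F=1, L=9, N=6, Q=4, V=3, X=2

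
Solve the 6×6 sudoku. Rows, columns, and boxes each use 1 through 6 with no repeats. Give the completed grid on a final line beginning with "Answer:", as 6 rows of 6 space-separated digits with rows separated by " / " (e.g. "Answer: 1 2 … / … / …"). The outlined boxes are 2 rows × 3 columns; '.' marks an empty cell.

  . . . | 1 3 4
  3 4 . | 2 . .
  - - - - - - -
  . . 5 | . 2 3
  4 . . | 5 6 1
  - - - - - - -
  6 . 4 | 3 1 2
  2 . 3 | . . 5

Step 1. [r4c3∈{2}] nothing but 2 survives at r4c3. So r4c3=2.
Step 2. [r3c2∈{1,6}] in row 3, 6 fits only at r3c2 ⇒ r3c2=6.
Step 3. [r2c6∈{6}] r2c6 has the single candidate 6 ⇒ r2c6=6.
Step 4. [r1c2∈{2,5}] row 1 places 2 nowhere but r1c2. So r1c2=2.
Step 5. [r3c4∈{4}] r3c4 has the single candidate 4. So r3c4=4.
Step 6. [r1c3∈{6}] r1c3's peers cover all but 6 ⇒ r1c3=6.
Step 7. [r2c5∈{5}] only 5 remains possible at r2c5. So r2c5=5.
Step 8. [r3c1∈{1}] only 1 remains possible at r3c1. So r3c1=1.
Step 9. [r5c2∈{5}] r5c2 has the single candidate 5, so r5c2=5.
Step 10. [r2c3∈{1}] r2c3 is down to just 1 ⇒ r2c3=1.
Step 11. [r6c4∈{6}] nothing but 6 survives at r6c4. So r6c4=6.
Step 12. [r6c2∈{1}] r6c2 is down to just 1, so r6c2=1.
Step 13. [r4c2∈{3}] r4c2 is down to just 3 ⇒ r4c2=3.
Step 14. [r6c5∈{4}] r6c5 is down to just 4, so r6c5=4.
Step 15. [r1c1∈{5}] r1c1 has the single candidate 5, so r1c1=5.

Answer: 5 2 6 1 3 4 / 3 4 1 2 5 6 / 1 6 5 4 2 3 / 4 3 2 5 6 1 / 6 5 4 3 1 2 / 2 1 3 6 4 5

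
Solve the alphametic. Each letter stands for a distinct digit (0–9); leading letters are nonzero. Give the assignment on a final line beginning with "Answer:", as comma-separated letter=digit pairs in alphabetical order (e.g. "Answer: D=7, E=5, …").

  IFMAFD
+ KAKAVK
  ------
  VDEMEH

Step 1. [col 1: D + K ≡ H (mod 10)] no forcing yet in column 1 (carry-in 0); K=2 is free and consistent — try it, so K=2.
Step 2. [col 1: D + K ≡ H (mod 10)] column 1 (D + K ≡ H (mod 10), carry-in 0) doesn't pin H yet; pick H=0 and continue, so H=0.
Step 3. [col 1: D + K ≡ H (mod 10)] from column 1 (K=2, H=0, carry-in 0, digits 0,2 already taken and all letters distinct): D must equal 8 ⇒ D=8.
Step 4. [col 2: F + V ≡ E (mod 10)] column 2 (F + V ≡ E (mod 10), carry-in 1) doesn't pin V yet; pick V=7 and continue, so V=7.
Step 5. [col 2: F + V ≡ E (mod 10)] column 2 (F + V ≡ E (mod 10), carry-in 1) doesn't pin F yet; pick F=3 and continue ⇒ F=3.
Step 6. [col 2: F + V ≡ E (mod 10)] from column 2 (F=3, V=7, carry-in 1, digits 0,2,3,7,8 already taken and all letters distinct): E must equal 1, so E=1.
Step 7. [col 3: A + A ≡ M (mod 10)] in column 3 we have A+A≡M with carry-in 1; given nothing yet and digits 0,1,2,3,7,8 already taken and all letters distinct, that pins M to 9, so M=9.
Step 8. [col 3: A + A ≡ M (mod 10)] from column 3 (M=9, carry-in 1, digits 0,1,2,3,7,8,9 already taken and all letters distinct): A must equal 4, so A=4.
Step 9. [col 6: I + K ≡ V (mod 10)] column 6: given K=2, V=7, carry-in 0, and digits 0,1,2,3,4,7,8,9 already taken and all letters distinct, I+K≡V (mod 10) forces I=5 ⇒ I=5.

Answer: A=4, D=8, E=1, F=3, H=0, I=5, K=2, M=9, V=7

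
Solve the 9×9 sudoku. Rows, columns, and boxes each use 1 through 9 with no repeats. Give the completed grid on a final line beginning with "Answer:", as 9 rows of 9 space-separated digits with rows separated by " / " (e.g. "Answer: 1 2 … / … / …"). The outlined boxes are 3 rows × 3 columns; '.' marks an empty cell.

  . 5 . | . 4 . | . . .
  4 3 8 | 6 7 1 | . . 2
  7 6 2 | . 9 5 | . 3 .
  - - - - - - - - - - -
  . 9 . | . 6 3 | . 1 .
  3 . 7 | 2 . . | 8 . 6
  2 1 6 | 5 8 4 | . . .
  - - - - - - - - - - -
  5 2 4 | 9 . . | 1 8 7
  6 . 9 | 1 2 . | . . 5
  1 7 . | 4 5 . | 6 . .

Step 1. [r5c8∈{4,5,9}] r5c8 is the only open cell in row 5 admitting 5. So r5c8=5.
Step 2. [r2c8∈{9}] r2c8's peers cover all but 9. So r2c8=9.
Step 3. [r1c7∈{7}] r1c7's peers cover all but 7. So r1c7=7.
Step 4. [r8c7∈{3,4}] 3 has one home in row 8: r8c7. So r8c7=3.
Step 5. [r3c4∈{8}] nothing but 8 survives at r3c4. So r3c4=8.
Step 6. [r3c7∈{4}] r3c7's peers cover all but 4. So r3c7=4.
Step 7. [r3c9∈{1}] only 1 remains possible at r3c9. So r3c9=1.
Step 8. [r9c9∈{9}] r9c9 is down to just 9, so r9c9=9.
Step 9. [r9c6∈{8}] only 8 remains possible at r9c6, so r9c6=8.
Step 10. [r5c2∈{4}] nothing but 4 survives at r5c2, so r5c2=4.
Step 11. [r9c8∈{2}] r9c8's peers cover all but 2. So r9c8=2.
Step 12. [r6c9∈{3}] r6c9's peers cover all but 3, so r6c9=3.
Step 13. [r7c6∈{6}] r7c6 is down to just 6, so r7c6=6.
Step 14. [r1c3∈{1}] nothing but 1 survives at r1c3. So r1c3=1.
Step 15. [r8c8∈{4}] r8c8 is down to just 4, so r8c8=4.
Step 16. [r4c1∈{8}] r4c1 is down to just 8, so r4c1=8.
Step 17. [r9c3∈{3}] only 3 remains possible at r9c3, so r9c3=3.
Step 18. [r5c5∈{1}] r5c5 is down to just 1. So r5c5=1.
Step 19. [r5c6∈{9}] r5c6 has the single candidate 9 ⇒ r5c6=9.
Step 20. [r6c8∈{7}] r6c8's peers cover all but 7. So r6c8=7.
Step 21. [r4c7∈{2}] only 2 remains possible at r4c7, so r4c7=2.
Step 22. [r4c4∈{7}] nothing but 7 survives at r4c4. So r4c4=7.
Step 23. [r8c2∈{8}] r8c2 is down to just 8. So r8c2=8.
Step 24. [r1c6∈{2}] only 2 remains possible at r1c6. So r1c6=2.
Step 25. [r4c9∈{4}] only 4 remains possible at r4c9, so r4c9=4.
Step 26. [r6c7∈{9}] only 9 remains possible at r6c7. So r6c7=9.
Step 27. [r1c8∈{6}] only 6 remains possible at r1c8 ⇒ r1c8=6.
Step 28. [r1c4∈{3}] only 3 remains possible at r1c4, so r1c4=3.
Step 29. [r8c6∈{7}] r8c6 has the single candidate 7. So r8c6=7.
Step 30. [r1c1∈{9}] r1c1's peers cover all but 9 ⇒ r1c1=9.
Step 31. [r2c7∈{5}] r2c7 has the single candidate 5. So r2c7=5.
Step 32. [r7c5∈{3}] nothing but 3 survives at r7c5, so r7c5=3.
Step 33. [r1c9∈{8}] r1c9 is down to just 8, so r1c9=8.
Step 34. [r4c3∈{5}] r4c3's peers cover all but 5, so r4c3=5.

Answer: 9 5 1 3 4 2 7 6 8 / 4 3 8 6 7 1 5 9 2 / 7 6 2 8 9 5 4 3 1 / 8 9 5 7 6 3 2 1 4 / 3 4 7 2 1 9 8 5 6 / 2 1 6 5 8 4 9 7 3 / 5 2 4 9 3 6 1 8 7 / 6 8 9 1 2 7 3 4 5 / 1 7 3 4 5 8 6 2 9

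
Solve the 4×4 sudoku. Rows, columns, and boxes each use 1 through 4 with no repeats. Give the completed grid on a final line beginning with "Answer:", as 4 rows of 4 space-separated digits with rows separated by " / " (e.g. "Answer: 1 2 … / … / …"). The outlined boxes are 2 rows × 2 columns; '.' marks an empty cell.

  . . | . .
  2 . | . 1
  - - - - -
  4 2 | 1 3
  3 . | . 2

Step 1. [r1c4∈{4}] r1c4 is down to just 4 ⇒ r1c4=4.
Step 2. [r2c3∈{3}] r2c3's peers cover all but 3, so r2c3=3.
Step 3. [r1c1∈{1}] nothing but 1 survives at r1c1, so r1c1=1.
Step 4. [r1c2∈{3}] r1c2's peers cover all but 3, so r1c2=3.
Step 5. [r2c2∈{4}] r2c2 is down to just 4, so r2c2=4.
Step 6. [r4c2∈{1}] nothing but 1 survives at r4c2, so r4c2=1.
Step 7. [r1c3∈{2}] r1c3 has the single candidate 2. So r1c3=2.
Step 8. [r4c3∈{4}] r4c3 has the single candidate 4, so r4c3=4.

Answer: 1 3 2 4 / 2 4 3 1 / 4 2 1 3 / 3 1 4 2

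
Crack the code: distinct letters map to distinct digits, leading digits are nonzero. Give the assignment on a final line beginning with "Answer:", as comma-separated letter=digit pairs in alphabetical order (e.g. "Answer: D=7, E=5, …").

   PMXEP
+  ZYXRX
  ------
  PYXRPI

Step 1. [col 1: P + X ≡ I (mod 10)] column 1 (P + X ≡ I (mod 10), carry-in 0) doesn't pin P yet; pick P=1 and continue. So P=1.
Step 2. [col 1: P + X ≡ I (mod 10)] several values work for I in column 1 (P + X ≡ I (mod 10), carry-in 0); try I=7, so I=7.
Step 3. [col 1: P + X ≡ I (mod 10)] column 1 reads P+X+carry(0)=I with P=1, I=7; with digits 1,7 already taken and all letters distinct, the only value for X is 6 ⇒ X=6.
Step 4. [col 2: E + R ≡ P (mod 10)] column 2 (E + R ≡ P (mod 10), carry-in 0) doesn't pin E yet; pick E=8 and continue, so E=8.
Step 5. [col 2: E + R ≡ P (mod 10)] from column 2 (E=8, P=1, carry-in 0, digits 1,6,7,8 already taken and all letters distinct): R must equal 3, so R=3.
Step 6. [col 4: M + Y ≡ X (mod 10)] column 4 (M + Y ≡ X (mod 10), carry-in 1) doesn't pin M yet; pick M=5 and continue ⇒ M=5.
Step 7. [col 4: M + Y ≡ X (mod 10)] column 4: given M=5, X=6, carry-in 1, and digits 1,3,5,6,7,8 already taken and all letters distinct, M+Y≡X (mod 10) forces Y=0, so Y=0.
Step 8. [col 5: P + Z ≡ Y (mod 10)] column 5: given P=1, Y=0, carry-in 0, and digits 0,1,3,5,6,7,8 already taken and all letters distinct, P+Z≡Y (mod 10) forces Z=9, so Z=9.

Answer: E=8, I=7, M=5, P=1, R=3, X=6, Y=0, Z=9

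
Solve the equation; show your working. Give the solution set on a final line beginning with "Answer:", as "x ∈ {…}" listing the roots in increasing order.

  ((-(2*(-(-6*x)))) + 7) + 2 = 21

Step 1. [((-(2*(-(-6*x)))) + 7) + 2 = 21] +2 is outermost — subtract 2 both sides ⇒ sub: (-(2*(-(-6*x)))) + 7 = 19.
Step 2. [(-(2*(-(-6*x)))) + 7 = 19] subtract 7: x sits inside (… + 7) ⇒ sub: -(2*(-(-6*x))) = 12.
Step 3. [-(2*(-(-6*x))) = 12] flip signs both sides ⇒ neg: 2*(-(-6*x)) = -12.
Step 4. [2*(-(-6*x)) = -12] leading coefficient 2: divide by 2. So div: -(-6*x) = -6.
Step 5. [-(-6*x) = -6] LHS negated; negate both sides. So neg: -6*x = 6.
Step 6. [-6*x = 6] leading coefficient -6: divide by -6 ⇒ div: x = -1.

Answer: x ∈ {-1}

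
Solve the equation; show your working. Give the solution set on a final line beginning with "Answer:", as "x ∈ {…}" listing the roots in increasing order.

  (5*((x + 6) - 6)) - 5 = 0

Step 1. [(5*((x + 6) - 6)) - 5 = 0] 5 comes off first (add 5), so sub: 5*((x + 6) - 6) = 5.
Step 2. [5*((x + 6) - 6) = 5] LHS = 5·(…); ÷5 both sides ⇒ div: (x + 6) - 6 = 1.
Step 3. [(x + 6) - 6 = 1] -6 is outermost — add 6 both sides ⇒ sub: x + 6 = 7.
Step 4. [x + 6 = 7] peel the +6: subtract 6 from each side, so sub: x = 1.

Answer: x ∈ {1}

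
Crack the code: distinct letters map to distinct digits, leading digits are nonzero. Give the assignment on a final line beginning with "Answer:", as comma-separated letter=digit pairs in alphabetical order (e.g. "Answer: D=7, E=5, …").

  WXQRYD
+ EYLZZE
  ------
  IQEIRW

Step 1. [col 1: D + E ≡ W (mod 10)] several values work for W in column 1 (D + E ≡ W (mod 10), carry-in 0); try W=1. So W=1.
Step 2. [col 1: D + E ≡ W (mod 10)] D=9 is one option consistent with column 1 (D + E ≡ W (mod 10), carry-in 0) — take it, so D=9.
Step 3. [col 1: D + E ≡ W (mod 10)] in column 1 we have D+E≡W with carry-in 0; given D=9, W=1 and digits 1,9 already taken and all letters distinct, that pins E to 2 ⇒ E=2.
Step 4. [col 2: Y + Z ≡ R (mod 10)] R=0 is one option consistent with column 2 (Y + Z ≡ R (mod 10), carry-in 1) — take it. So R=0.
Step 5. [col 2: Y + Z ≡ R (mod 10)] column 2 (Y + Z ≡ R (mod 10), carry-in 1) doesn't pin Y yet; pick Y=6 and continue, so Y=6.
Step 6. [col 2: Y + Z ≡ R (mod 10)] column 2: given Y=6, R=0, carry-in 1, and digits 0,1,2,6,9 already taken and all letters distinct, Y+Z≡R (mod 10) forces Z=3, so Z=3.
Step 7. [col 3: R + Z ≡ I (mod 10)] from column 3 (R=0, Z=3, carry-in 1, digits 0,1,2,3,6,9 already taken and all letters distinct): I must equal 4 ⇒ I=4.
Step 8. [col 4: Q + L ≡ E (mod 10)] no forcing yet in column 4 (carry-in 0); L=7 is free and consistent — try it ⇒ L=7.
Step 9. [col 4: Q + L ≡ E (mod 10)] in column 4 we have Q+L≡E with carry-in 0; given L=7, E=2 and digits 0,1,2,3,4,6,7,9 already taken and all letters distinct, that pins Q to 5. So Q=5.
Step 10. [col 5: X + Y ≡ Q (mod 10)] from column 5 (Y=6, Q=5, carry-in 1, digits 0,1,2,3,4,5,6,7,9 already taken and all letters distinct): X must equal 8, so X=8.

Answer: D=9, E=2, I=4, L=7, Q=5, R=0, W=1, X=8, Y=6, Z=3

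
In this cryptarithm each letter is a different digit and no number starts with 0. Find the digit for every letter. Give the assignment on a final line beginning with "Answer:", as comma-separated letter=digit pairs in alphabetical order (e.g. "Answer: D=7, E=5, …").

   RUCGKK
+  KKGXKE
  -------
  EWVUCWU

Step 1. [col 1: K + E ≡ U (mod 10)] no forcing yet in column 1 (carry-in 0); U=7 is free and consistent — try it. So U=7.
Step 2. [col 1: K + E ≡ U (mod 10)] column 1 (K + E ≡ U (mod 10), carry-in 0) doesn't pin K yet; pick K=6 and continue, so K=6.
Step 3. [col 1: K + E ≡ U (mod 10)] from column 1 (K=6, U=7, carry-in 0, digits 6,7 already taken and all letters distinct): E must equal 1. So E=1.
Step 4. [col 2: K + K ≡ W (mod 10)] from column 2 (K=6, carry-in 0, digits 1,6,7 already taken and all letters distinct): W must equal 2 ⇒ W=2.
Step 5. [col 3: G + X ≡ C (mod 10)] column 3 (G + X ≡ C (mod 10), carry-in 1) doesn't pin X yet; pick X=0 and continue. So X=0.
Step 6. [col 3: G + X ≡ C (mod 10)] column 3 (G + X ≡ C (mod 10), carry-in 1) doesn't pin C yet; pick C=9 and continue, so C=9.
Step 7. [col 3: G + X ≡ C (mod 10)] column 3 reads G+X+carry(1)=C with X=0, C=9; with digits 0,1,2,6,7,9 already taken and all letters distinct, the only value for G is 8, so G=8.
Step 8. [col 5: U + K ≡ V (mod 10)] from column 5 (U=7, K=6, carry-in 1, digits 0,1,2,6,7,8,9 already taken and all letters distinct): V must equal 4 ⇒ V=4.
Step 9. [col 6: R + K ≡ W (mod 10)] in column 6 we have R+K≡W with carry-in 1; given K=6, W=2 and digits 0,1,2,4,6,7,8,9 already taken and all letters distinct, that pins R to 5, so R=5.

Answer: C=9, E=1, G=8, K=6, R=5, U=7, V=4, W=2, X=0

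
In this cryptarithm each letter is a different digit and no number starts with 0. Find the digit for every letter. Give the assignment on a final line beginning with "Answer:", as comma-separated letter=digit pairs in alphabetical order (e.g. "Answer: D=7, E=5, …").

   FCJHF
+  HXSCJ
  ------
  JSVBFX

Step 1. [col 1: F + J ≡ X (mod 10)] column 1 (F + J ≡ X (mod 10), carry-in 0) doesn't pin X yet; pick X=8 and continue, so X=8.
Step 2. [col 1: F + J ≡ X (mod 10)] J=1 is one option consistent with column 1 (F + J ≡ X (mod 10), carry-in 0) — take it, so J=1.
Step 3. [col 1: F + J ≡ X (mod 10)] from column 1 (J=1, X=8, carry-in 0, digits 1,8 already taken and all letters distinct): F must equal 7. So F=7.
Step 4. [col 2: H + C ≡ F (mod 10)] column 2 (H + C ≡ F (mod 10), carry-in 0) doesn't pin C yet; pick C=2 and continue, so C=2.
Step 5. [col 2: H + C ≡ F (mod 10)] column 2 reads H+C+carry(0)=F with C=2, F=7; with digits 1,2,7,8 already taken and all letters distinct, the only value for H is 5. So H=5.
Step 6. [col 3: J + S ≡ B (mod 10)] S=3 is one option consistent with column 3 (J + S ≡ B (mod 10), carry-in 0) — take it. So S=3.
Step 7. [col 3: J + S ≡ B (mod 10)] column 3: given J=1, S=3, carry-in 0, and digits 1,2,3,5,7,8 already taken and all letters distinct, J+S≡B (mod 10) forces B=4. So B=4.
Step 8. [col 4: C + X ≡ V (mod 10)] in column 4 we have C+X≡V with carry-in 0; given C=2, X=8 and digits 1,2,3,4,5,7,8 already taken and all letters distinct, that pins V to 0, so V=0.

Answer: B=4, C=2, F=7, H=5, J=1, S=3, V=0, X=8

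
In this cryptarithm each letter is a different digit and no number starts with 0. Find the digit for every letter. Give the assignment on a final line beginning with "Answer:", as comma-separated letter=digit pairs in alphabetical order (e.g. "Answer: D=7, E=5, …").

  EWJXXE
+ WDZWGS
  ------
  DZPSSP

Step 1. [col 1: E + S ≡ P (mod 10)] several values work for P in column 1 (E + S ≡ P (mod 10), carry-in 0); try P=3. So P=3.
Step 2. [col 1: E + S ≡ P (mod 10)] no forcing yet in column 1 (carry-in 0); S=9 is free and consistent — try it ⇒ S=9.
Step 3. [col 1: E + S ≡ P (mod 10)] column 1: given S=9, P=3, carry-in 0, and digits 3,9 already taken and all letters distinct, E+S≡P (mod 10) forces E=4, so E=4.
Step 4. [col 2: X + G ≡ S (mod 10)] no forcing yet in column 2 (carry-in 1); G=0 is free and consistent — try it, so G=0.
Step 5. [col 2: X + G ≡ S (mod 10)] column 2 reads X+G+carry(1)=S with G=0, S=9; with digits 0,3,4,9 already taken and all letters distinct, the only value for X is 8, so X=8.
Step 6. [col 3: X + W ≡ S (mod 10)] in column 3 we have X+W≡S with carry-in 0; given X=8, S=9 and digits 0,3,4,8,9 already taken and all letters distinct, that pins W to 1. So W=1.
Step 7. [col 4: J + Z ≡ P (mod 10)] no forcing yet in column 4 (carry-in 0); J=6 is free and consistent — try it. So J=6.
Step 8. [col 4: J + Z ≡ P (mod 10)] column 4: given J=6, P=3, carry-in 0, and digits 0,1,3,4,6,8,9 already taken and all letters distinct, J+Z≡P (mod 10) forces Z=7, so Z=7.
Step 9. [col 5: W + D ≡ Z (mod 10)] column 5: given W=1, Z=7, carry-in 1, and digits 0,1,3,4,6,7,8,9 already taken and all letters distinct, W+D≡Z (mod 10) forces D=5. So D=5.

Answer: D=5, E=4, G=0, J=6, P=3, S=9, W=1, X=8, Z=7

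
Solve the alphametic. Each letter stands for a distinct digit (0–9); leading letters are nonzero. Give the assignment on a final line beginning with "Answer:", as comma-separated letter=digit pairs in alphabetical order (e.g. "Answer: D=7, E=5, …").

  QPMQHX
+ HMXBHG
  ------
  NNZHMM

Step 1. [col 1: X + G ≡ M (mod 10)] column 1 (X + G ≡ M (mod 10), carry-in 0) doesn't pin G yet; pick G=1 and continue, so G=1.
Step 2. [col 1: X + G ≡ M (mod 10)] X=5 is one option consistent with column 1 (X + G ≡ M (mod 10), carry-in 0) — take it. So X=5.
Step 3. [col 1: X + G ≡ M (mod 10)] column 1 reads X+G+carry(0)=M with X=5, G=1; with digits 1,5 already taken and all letters distinct, the only value for M is 6 ⇒ M=6.
Step 4. [col 2: H + H ≡ M (mod 10)] column 2 (H + H ≡ M (mod 10), carry-in 0) doesn't pin H yet; pick H=3 and continue. So H=3.
Step 5. [col 3: Q + B ≡ H (mod 10)] no forcing yet in column 3 (carry-in 0); Q=4 is free and consistent — try it, so Q=4.
Step 6. [col 3: Q + B ≡ H (mod 10)] column 3 reads Q+B+carry(0)=H with Q=4, H=3; with digits 1,3,4,5,6 already taken and all letters distinct, the only value for B is 9, so B=9.
Step 7. [col 4: M + X ≡ Z (mod 10)] column 4 reads M+X+carry(1)=Z with M=6, X=5; with digits 1,3,4,5,6,9 already taken and all letters distinct, the only value for Z is 2, so Z=2.
Step 8. [col 5: P + M ≡ N (mod 10)] column 5 reads P+M+carry(1)=N with M=6; with digits 1,2,3,4,5,6,9 already taken and all letters distinct, the only value for N is 7 ⇒ N=7.
Step 9. [col 5: P + M ≡ N (mod 10)] column 5: given M=6, N=7, carry-in 1, and digits 1,2,3,4,5,6,7,9 already taken and all letters distinct, P+M≡N (mod 10) forces P=0, so P=0.

Answer: B=9, G=1, H=3, M=6, N=7, P=0, Q=4, X=5, Z=2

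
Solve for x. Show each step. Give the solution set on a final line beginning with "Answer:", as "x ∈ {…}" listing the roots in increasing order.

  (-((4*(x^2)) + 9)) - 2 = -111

Step 1. [(-((4*(x^2)) + 9)) - 2 = -111] -2 is outermost — add 2 both sides, so sub: -((4*(x^2)) + 9) = -109.
Step 2. [-((4*(x^2)) + 9) = -109] LHS negated; negate both sides, so neg: (4*(x^2)) + 9 = 109.
Step 3. [(4*(x^2)) + 9 = 109] peel the +9: subtract 9 from each side, so sub: 4*(x^2) = 100.
Step 4. [4*(x^2) = 100] 4 out front; divide by 4, so div: x^2 = 25.
Step 5. [x^2 = 25] √ both sides: 25 ≥ 0 gives two branches, so sqrt: x = 5 or -5.

Answer: x ∈ {-5, 5}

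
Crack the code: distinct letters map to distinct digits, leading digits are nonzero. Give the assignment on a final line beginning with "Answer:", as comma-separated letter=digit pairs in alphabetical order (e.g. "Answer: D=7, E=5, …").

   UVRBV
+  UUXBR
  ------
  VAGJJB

Step 1. [col 1: V + R ≡ B (mod 10)] column 1 (V + R ≡ B (mod 10), carry-in 0) doesn't pin B yet; pick B=4 and continue. So B=4.
Step 2. [col 1: V + R ≡ B (mod 10)] several values work for R in column 1 (V + R ≡ B (mod 10), carry-in 0); try R=3. So R=3.
Step 3. [col 1: V + R ≡ B (mod 10)] in column 1 we have V+R≡B with carry-in 0; given R=3, B=4 and digits 3,4 already taken and all letters distinct, that pins V to 1, so V=1.
Step 4. [col 2: B + B ≡ J (mod 10)] column 2 reads B+B+carry(0)=J with B=4; with digits 1,3,4 already taken and all letters distinct, the only value for J is 8, so J=8.
Step 5. [col 3: R + X ≡ J (mod 10)] column 3: given R=3, J=8, carry-in 0, and digits 1,3,4,8 already taken and all letters distinct, R+X≡J (mod 10) forces X=5, so X=5.
Step 6. [col 4: V + U ≡ G (mod 10)] several values work for G in column 4 (V + U ≡ G (mod 10), carry-in 0); try G=7, so G=7.
Step 7. [col 4: V + U ≡ G (mod 10)] column 4 reads V+U+carry(0)=G with V=1, G=7; with digits 1,3,4,5,7,8 already taken and all letters distinct, the only value for U is 6. So U=6.
Step 8. [col 5: U + U ≡ A (mod 10)] from column 5 (U=6, carry-in 0, digits 1,3,4,5,6,7,8 already taken and all letters distinct): A must equal 2, so A=2.

Answer: A=2, B=4, G=7, J=8, R=3, U=6, V=1, X=5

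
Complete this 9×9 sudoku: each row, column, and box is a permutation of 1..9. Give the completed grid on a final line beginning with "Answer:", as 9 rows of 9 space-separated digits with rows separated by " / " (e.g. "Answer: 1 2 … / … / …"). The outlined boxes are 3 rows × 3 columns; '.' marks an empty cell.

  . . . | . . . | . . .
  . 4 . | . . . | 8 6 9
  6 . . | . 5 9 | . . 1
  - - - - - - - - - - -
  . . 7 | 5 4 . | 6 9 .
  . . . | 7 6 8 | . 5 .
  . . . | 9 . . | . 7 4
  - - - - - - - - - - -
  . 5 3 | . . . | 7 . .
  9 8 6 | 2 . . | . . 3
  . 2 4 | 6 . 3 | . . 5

Step 1. [r7c1∈{1}] r7c1 has the single candidate 1. So r7c1=1.
Step 2. [r6c5∈{1,2,3}] r6c5 is the only open cell in box 5 admitting 3 ⇒ r6c5=3.
Step 3. [r5c9∈{2}] r5c9's peers cover all but 2. So r5c9=2.
Step 4. [r6c7∈{1}] r6c7's peers cover all but 1, so r6c7=1.
Step 5. [r4c6∈{1,2}] r4c6 is the only open cell in box 5 admitting 1. So r4c6=1.
Step 6. [r4c1∈{2,3,8}] across row 4, 2 lands solely at r4c1. So r4c1=2.
Step 7. [r1c7∈{2,3,4,5}] across col 7, 5 lands solely at r1c7, so r1c7=5.
Step 8. [r3c7∈{2,3,4}] in col 7, 2 fits only at r3c7 ⇒ r3c7=2.
Step 9. [r3c2∈{3,7}] across row 3, 7 lands solely at r3c2, so r3c2=7.
Step 10. [r7c6∈{4}] nothing but 4 survives at r7c6, so r7c6=4.
Step 11. [r7c4∈{8}] nothing but 8 survives at r7c4, so r7c4=8.
Step 12. [r1c5∈{1,2,7,8}] 8 has one home in col 5: r1c5 ⇒ r1c5=8.
Step 13. [r1c1∈{3}] r1c1 is down to just 3. So r1c1=3.
Step 14. [r2c5∈{1,2,7}] across col 5, 2 lands solely at r2c5, so r2c5=2.
Step 15. [r1c8∈{4}] r1c8 has the single candidate 4. So r1c8=4.
Step 16. [r1c4∈{1}] only 1 remains possible at r1c4 ⇒ r1c4=1.
Step 17. [r5c2∈{1,3,9}] in col 2, 1 fits only at r5c2 ⇒ r5c2=1.
Step 18. [r2c1∈{5}] r2c1 has the single candidate 5, so r2c1=5.
Step 19. [r8c8∈{1}] nothing but 1 survives at r8c8 ⇒ r8c8=1.
Step 20. [r2c6∈{7}] r2c6's peers cover all but 7 ⇒ r2c6=7.
Step 21. [r9c5∈{1,7,9}] across row 9, 1 lands solely at r9c5 ⇒ r9c5=1.
Step 22. [r1c3∈{2,9}] in row 1, 2 fits only at r1c3. So r1c3=2.
Step 23. [r6c1∈{8}] nothing but 8 survives at r6c1. So r6c1=8.
Step 24. [r2c4∈{3}] r2c4 is down to just 3 ⇒ r2c4=3.
Step 25. [r7c5∈{9}] r7c5's peers cover all but 9, so r7c5=9.
Step 26. [r2c3∈{1}] nothing but 1 survives at r2c3 ⇒ r2c3=1.
Step 27. [r3c3∈{8}] nothing but 8 survives at r3c3, so r3c3=8.
Step 28. [r4c2∈{3}] r4c2's peers cover all but 3. So r4c2=3.
Step 29. [r8c7∈{4}] r8c7 is down to just 4, so r8c7=4.
Step 30. [r3c4∈{4}] r3c4 has the single candidate 4, so r3c4=4.
Step 31. [r6c6∈{2}] nothing but 2 survives at r6c6 ⇒ r6c6=2.
Step 32. [r5c1∈{4}] r5c1 has the single candidate 4, so r5c1=4.
Step 33. [r1c6∈{6}] nothing but 6 survives at r1c6, so r1c6=6.
Step 34. [r7c9∈{6}] r7c9's peers cover all but 6 ⇒ r7c9=6.
Step 35. [r5c3∈{9}] r5c3's peers cover all but 9, so r5c3=9.
Step 36. [r6c2∈{6}] only 6 remains possible at r6c2, so r6c2=6.
Step 37. [r9c8∈{8}] r9c8's peers cover all but 8. So r9c8=8.
Step 38. [r9c7∈{9}] r9c7's peers cover all but 9. So r9c7=9.
Step 39. [r4c9∈{8}] r4c9 is down to just 8, so r4c9=8.
Step 40. [r1c2∈{9}] nothing but 9 survives at r1c2, so r1c2=9.
Step 41. [r6c3∈{5}] nothing but 5 survives at r6c3 ⇒ r6c3=5.
Step 42. [r1c9∈{7}] r1c9's peers cover all but 7 ⇒ r1c9=7.
Step 43. [r3c8∈{3}] r3c8's peers cover all but 3 ⇒ r3c8=3.
Step 44. [r8c6∈{5}] only 5 remains possible at r8c6, so r8c6=5.
Step 45. [r7c8∈{2}] nothing but 2 survives at r7c8, so r7c8=2.
Step 46. [r5c7∈{3}] r5c7's peers cover all but 3, so r5c7=3.
Step 47. [r9c1∈{7}] r9c1's peers cover all but 7 ⇒ r9c1=7.
Step 48. [r8c5∈{7}] nothing but 7 survives at r8c5 ⇒ r8c5=7.

Answer: 3 9 2 1 8 6 5 4 7 / 5 4 1 3 2 7 8 6 9 / 6 7 8 4 5 9 2 3 1 / 2 3 7 5 4 1 6 9 8 / 4 1 9 7 6 8 3 5 2 / 8 6 5 9 3 2 1 7 4 / 1 5 3 8 9 4 7 2 6 / 9 8 6 2 7 5 4 1 3 / 7 2 4 6 1 3 9 8 5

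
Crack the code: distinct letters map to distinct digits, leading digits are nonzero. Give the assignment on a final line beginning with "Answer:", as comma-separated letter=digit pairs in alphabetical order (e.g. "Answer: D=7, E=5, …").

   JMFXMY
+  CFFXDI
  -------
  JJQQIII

Step 1. [col 1: Y + I ≡ I (mod 10)] column 1: given nothing yet, carry-in 0, and all letters distinct, none taken yet, Y+I≡I (mod 10) forces Y=0, so Y=0.
Step 2. [J] adding two 6-digit numbers gives at most 6+1 digits, and here it does — J is that final carry and must be 1, so J=1.
Step 3. [col 1: Y + I ≡ I (mod 10)] several values work for I in column 1 (Y + I ≡ I (mod 10), carry-in 0); try I=8. So I=8.
Step 4. [col 2: M + D ≡ I (mod 10)] several values work for M in column 2 (M + D ≡ I (mod 10), carry-in 0); try M=5. So M=5.
Step 5. [col 2: M + D ≡ I (mod 10)] column 2 reads M+D+carry(0)=I with M=5, I=8; with digits 0,1,5,8 already taken and all letters distinct, the only value for D is 3. So D=3.
Step 6. [col 3: X + X ≡ I (mod 10)] several values work for X in column 3 (X + X ≡ I (mod 10), carry-in 0); try X=4 ⇒ X=4.
Step 7. [col 4: F + F ≡ Q (mod 10)] from column 4 (nothing yet, carry-in 0, digits 0,1,3,4,5,8 already taken and all letters distinct): F must equal 6, so F=6.
Step 8. [col 4: F + F ≡ Q (mod 10)] column 4 reads F+F+carry(0)=Q with F=6; with digits 0,1,3,4,5,6,8 already taken and all letters distinct, the only value for Q is 2 ⇒ Q=2.
Step 9. [col 6: J + C ≡ J (mod 10)] from column 6 (J=1, carry-in 1, digits 0,1,2,3,4,5,6,8 already taken and all letters distinct): C must equal 9. So C=9.

Answer: C=9, D=3, F=6, I=8, J=1, M=5, Q=2, X=4, Y=0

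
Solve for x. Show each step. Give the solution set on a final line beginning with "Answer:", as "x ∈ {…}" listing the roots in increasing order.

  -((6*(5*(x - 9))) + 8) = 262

Step 1. [-((6*(5*(x - 9))) + 8) = 262] leading − — multiply by −1, so neg: (6*(5*(x - 9))) + 8 = -262.
Step 2. [(6*(5*(x - 9))) + 8 = -262] the outer +8 inverts by subtracting 8, so sub: 6*(5*(x - 9)) = -270.
Step 3. [6*(5*(x - 9)) = -270] LHS = 6·(…); ÷6 both sides, so div: 5*(x - 9) = -45.
Step 4. [5*(x - 9) = -45] 5·(inner) — divide through by 5 ⇒ div: x - 9 = -9.
Step 5. [x - 9 = -9] the outer -9 inverts by adding 9 ⇒ sub: x = 0.

Answer: x ∈ {0}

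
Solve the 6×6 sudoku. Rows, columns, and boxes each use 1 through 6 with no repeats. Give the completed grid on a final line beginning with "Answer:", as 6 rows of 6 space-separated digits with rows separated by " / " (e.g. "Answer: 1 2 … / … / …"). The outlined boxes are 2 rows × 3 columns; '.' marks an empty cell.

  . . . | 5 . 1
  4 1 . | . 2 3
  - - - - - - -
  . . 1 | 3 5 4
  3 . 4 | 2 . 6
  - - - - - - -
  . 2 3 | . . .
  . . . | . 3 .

Step 1. [r2c4∈{6}] r2c4 is down to just 6 ⇒ r2c4=6.
Step 2. [r5c5∈{1,4,6}] 6 has one home in col 5: r5c5. So r5c5=6.
Step 3. [r3c2∈{6}] nothing but 6 survives at r3c2 ⇒ r3c2=6.
Step 4. [r5c6∈{5}] nothing but 5 survives at r5c6. So r5c6=5.
Step 5. [r6c1∈{1,5,6}] r6c1 is the only open cell in col 1 admitting 5 ⇒ r6c1=5.
Step 6. [r1c1∈{2,6}] across col 1, 6 lands solely at r1c1. So r1c1=6.
Step 7. [r5c4∈{1,4}] r5c4 is the only open cell in row 5 admitting 4. So r5c4=4.
Step 8. [r6c6∈{2}] r6c6 is down to just 2. So r6c6=2.
Step 9. [r5c1∈{1}] only 1 remains possible at r5c1 ⇒ r5c1=1.
Step 10. [r1c3∈{2}] r1c3 has the single candidate 2, so r1c3=2.
Step 11. [r1c2∈{3}] nothing but 3 survives at r1c2, so r1c2=3.
Step 12. [r6c3∈{6}] r6c3 has the single candidate 6 ⇒ r6c3=6.
Step 13. [r6c2∈{4}] r6c2's peers cover all but 4 ⇒ r6c2=4.
Step 14. [r4c2∈{5}] only 5 remains possible at r4c2 ⇒ r4c2=5.
Step 15. [r2c3∈{5}] only 5 remains possible at r2c3 ⇒ r2c3=5.
Step 16. [r6c4∈{1}] r6c4 has the single candidate 1. So r6c4=1.
Step 17. [r3c1∈{2}] only 2 remains possible at r3c1, so r3c1=2.
Step 18. [r1c5∈{4}] r1c5's peers cover all but 4 ⇒ r1c5=4.
Step 19. [r4c5∈{1}] r4c5 is down to just 1, so r4c5=1.

Answer: 6 3 2 5 4 1 / 4 1 5 6 2 3 / 2 6 1 3 5 4 / 3 5 4 2 1 6 / 1 2 3 4 6 5 / 5 4 6 1 3 2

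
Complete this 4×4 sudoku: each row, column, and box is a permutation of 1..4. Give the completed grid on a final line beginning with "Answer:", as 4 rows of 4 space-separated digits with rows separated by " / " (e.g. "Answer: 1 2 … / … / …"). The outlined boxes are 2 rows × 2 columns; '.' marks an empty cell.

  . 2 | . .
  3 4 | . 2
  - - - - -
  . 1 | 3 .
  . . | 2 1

Step 1. [r3c4∈{4}] r3c4 has the single candidate 4. So r3c4=4.
Step 2. [r1c1∈{1}] nothing but 1 survives at r1c1, so r1c1=1.
Step 3. [r1c4∈{3}] r1c4 has the single candidate 3, so r1c4=3.
Step 4. [r2c3∈{1}] nothing but 1 survives at r2c3, so r2c3=1.
Step 5. [r4c2∈{3}] r4c2 has the single candidate 3, so r4c2=3.
Step 6. [r1c3∈{4}] r1c3 is down to just 4. So r1c3=4.
Step 7. [r3c1∈{2}] nothing but 2 survives at r3c1 ⇒ r3c1=2.
Step 8. [r4c1∈{4}] only 4 remains possible at r4c1, so r4c1=4.

Answer: 1 2 4 3 / 3 4 1 2 / 2 1 3 4 / 4 3 2 1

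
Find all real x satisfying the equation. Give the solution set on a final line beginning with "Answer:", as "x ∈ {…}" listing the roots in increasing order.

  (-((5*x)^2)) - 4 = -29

Step 1. [(-((5*x)^2)) - 4 = -29] add 4: x sits inside (… - 4). So sub: -((5*x)^2) = -25.
Step 2. [-((5*x)^2) = -25] flip signs both sides. So neg: (5*x)^2 = 25.
Step 3. [(5*x)^2 = 25] √ both sides: 25 ≥ 0 gives two branches ⇒ sqrt: 5*x = 5 or -5.
Step 4. [5*x = 5 or -5] divide by the outer 5 ⇒ div: x = 1 or -1.

Answer: x ∈ {-1, 1}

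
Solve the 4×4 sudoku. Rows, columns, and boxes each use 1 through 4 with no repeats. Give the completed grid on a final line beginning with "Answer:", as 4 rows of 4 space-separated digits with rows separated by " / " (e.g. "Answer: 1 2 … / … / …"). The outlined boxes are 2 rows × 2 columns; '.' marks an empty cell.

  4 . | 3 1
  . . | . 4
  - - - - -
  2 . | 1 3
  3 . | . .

Step 1. [r2c2∈{1,2,3}] 3 has one home in row 2: r2c2. So r2c2=3.
Step 2. [r4c3∈{2,4}] 4 has one home in col 3: r4c3. So r4c3=4.
Step 3. [r3c2∈{4}] r3c2 is down to just 4. So r3c2=4.
Step 4. [r1c2∈{2}] r1c2 is down to just 2. So r1c2=2.
Step 5. [r4c2∈{1}] r4c2's peers cover all but 1. So r4c2=1.
Step 6. [r2c3∈{2}] only 2 remains possible at r2c3 ⇒ r2c3=2.
Step 7. [r2c1∈{1}] r2c1 is down to just 1, so r2c1=1.
Step 8. [r4c4∈{2}] r4c4 has the single candidate 2. So r4c4=2.

Answer: 4 2 3 1 / 1 3 2 4 / 2 4 1 3 / 3 1 4 2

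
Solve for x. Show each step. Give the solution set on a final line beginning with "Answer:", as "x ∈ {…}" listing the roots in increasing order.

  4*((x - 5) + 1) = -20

Step 1. [4*((x - 5) + 1) = -20] divide by the outer 4, so div: (x - 5) + 1 = -5.
Step 2. [(x - 5) + 1 = -5] subtract 1: x sits inside (… + 1). So sub: x - 5 = -6.
Step 3. [x - 5 = -6] the outer -5 inverts by adding 5. So sub: x = -1.

Answer: x ∈ {-1}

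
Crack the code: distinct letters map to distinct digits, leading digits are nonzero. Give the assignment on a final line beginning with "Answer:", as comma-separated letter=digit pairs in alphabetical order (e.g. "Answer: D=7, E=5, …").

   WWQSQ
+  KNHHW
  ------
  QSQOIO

Step 1. [col 1: Q + W ≡ O (mod 10)] no forcing yet in column 1 (carry-in 0); W=8 is free and consistent — try it ⇒ W=8.
Step 2. [col 1: Q + W ≡ O (mod 10)] several values work for O in column 1 (Q + W ≡ O (mod 10), carry-in 0); try O=9. So O=9.
Step 3. [col 1: Q + W ≡ O (mod 10)] column 1: given W=8, O=9, carry-in 0, and digits 8,9 already taken and all letters distinct, Q+W≡O (mod 10) forces Q=1. So Q=1.
Step 4. [col 2: S + H ≡ I (mod 10)] H=7 is one option consistent with column 2 (S + H ≡ I (mod 10), carry-in 0) — take it. So H=7.
Step 5. [col 2: S + H ≡ I (mod 10)] several values work for I in column 2 (S + H ≡ I (mod 10), carry-in 0); try I=2 ⇒ I=2.
Step 6. [col 2: S + H ≡ I (mod 10)] column 2: given H=7, I=2, carry-in 0, and digits 1,2,7,8,9 already taken and all letters distinct, S+H≡I (mod 10) forces S=5. So S=5.
Step 7. [col 4: W + N ≡ Q (mod 10)] in column 4 we have W+N≡Q with carry-in 0; given W=8, Q=1 and digits 1,2,5,7,8,9 already taken and all letters distinct, that pins N to 3, so N=3.
Step 8. [col 5: W + K ≡ S (mod 10)] column 5: given W=8, S=5, carry-in 1, and digits 1,2,3,5,7,8,9 already taken and all letters distinct, W+K≡S (mod 10) forces K=6, so K=6.

Answer: H=7, I=2, K=6, N=3, O=9, Q=1, S=5, W=8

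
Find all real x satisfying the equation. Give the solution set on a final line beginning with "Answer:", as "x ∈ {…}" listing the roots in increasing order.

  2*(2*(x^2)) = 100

Step 1. [2*(2*(x^2)) = 100] LHS = 2·(…); ÷2 both sides. So div: 2*(x^2) = 50.
Step 2. [2*(x^2) = 50] 2·(inner) — divide through by 2, so div: x^2 = 25.
Step 3. [x^2 = 25] √ both sides: 25 ≥ 0 gives two branches, so sqrt: x = 5 or -5.

Answer: x ∈ {-5, 5}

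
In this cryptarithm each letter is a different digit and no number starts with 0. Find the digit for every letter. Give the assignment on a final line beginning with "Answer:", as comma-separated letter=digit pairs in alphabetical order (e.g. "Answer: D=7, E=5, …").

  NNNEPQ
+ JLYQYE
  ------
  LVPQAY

Step 1. [col 1: Q + E ≡ Y (mod 10)] several values work for Y in column 1 (Q + E ≡ Y (mod 10), carry-in 0); try Y=6, so Y=6.
Step 2. [col 1: Q + E ≡ Y (mod 10)] column 1 (Q + E ≡ Y (mod 10), carry-in 0) doesn't pin Q yet; pick Q=7 and continue ⇒ Q=7.
Step 3. [col 1: Q + E ≡ Y (mod 10)] column 1: given Q=7, Y=6, carry-in 0, and digits 6,7 already taken and all letters distinct, Q+E≡Y (mod 10) forces E=9 ⇒ E=9.
Step 4. [col 2: P + Y ≡ A (mod 10)] column 2 (P + Y ≡ A (mod 10), carry-in 1) doesn't pin A yet; pick A=5 and continue ⇒ A=5.
Step 5. [col 2: P + Y ≡ A (mod 10)] column 2 reads P+Y+carry(1)=A with Y=6, A=5; with digits 5,6,7,9 already taken and all letters distinct, the only value for P is 8. So P=8.
Step 6. [col 4: N + Y ≡ P (mod 10)] column 4: given Y=6, P=8, carry-in 1, and digits 5,6,7,8,9 already taken and all letters distinct, N+Y≡P (mod 10) forces N=1, so N=1.
Step 7. [col 5: N + L ≡ V (mod 10)] no forcing yet in column 5 (carry-in 0); L=3 is free and consistent — try it, so L=3.
Step 8. [col 5: N + L ≡ V (mod 10)] in column 5 we have N+L≡V with carry-in 0; given N=1, L=3 and digits 1,3,5,6,7,8,9 already taken and all letters distinct, that pins V to 4. So V=4.
Step 9. [col 6: N + J ≡ L (mod 10)] column 6: given N=1, L=3, carry-in 0, and digits 1,3,4,5,6,7,8,9 already taken and all letters distinct, N+J≡L (mod 10) forces J=2. So J=2.

Answer: A=5, E=9, J=2, L=3, N=1, P=8, Q=7, V=4, Y=6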